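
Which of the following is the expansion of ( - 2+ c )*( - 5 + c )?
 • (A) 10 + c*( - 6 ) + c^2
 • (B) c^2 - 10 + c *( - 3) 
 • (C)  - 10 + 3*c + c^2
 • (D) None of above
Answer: D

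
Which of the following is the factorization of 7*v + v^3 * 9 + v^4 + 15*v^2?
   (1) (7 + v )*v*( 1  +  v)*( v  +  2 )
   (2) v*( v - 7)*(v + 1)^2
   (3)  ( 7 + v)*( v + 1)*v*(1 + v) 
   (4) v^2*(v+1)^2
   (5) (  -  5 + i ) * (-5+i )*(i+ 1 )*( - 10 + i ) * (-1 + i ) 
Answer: 3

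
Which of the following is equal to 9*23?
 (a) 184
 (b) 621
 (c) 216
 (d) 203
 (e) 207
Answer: e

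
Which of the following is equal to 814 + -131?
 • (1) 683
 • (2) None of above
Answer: 1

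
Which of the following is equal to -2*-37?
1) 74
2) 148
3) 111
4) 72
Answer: 1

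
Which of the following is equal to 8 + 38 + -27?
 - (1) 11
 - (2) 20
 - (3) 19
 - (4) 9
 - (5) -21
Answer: 3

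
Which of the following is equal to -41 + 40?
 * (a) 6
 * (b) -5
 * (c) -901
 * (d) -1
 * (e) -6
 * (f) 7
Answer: d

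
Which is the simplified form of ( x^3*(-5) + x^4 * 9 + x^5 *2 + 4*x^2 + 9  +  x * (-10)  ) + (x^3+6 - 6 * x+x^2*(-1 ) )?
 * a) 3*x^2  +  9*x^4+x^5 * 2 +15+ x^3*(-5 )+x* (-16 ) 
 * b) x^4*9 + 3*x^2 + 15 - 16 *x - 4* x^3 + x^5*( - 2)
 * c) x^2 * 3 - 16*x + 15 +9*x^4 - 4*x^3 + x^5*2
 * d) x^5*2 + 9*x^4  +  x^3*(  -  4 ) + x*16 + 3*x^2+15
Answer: c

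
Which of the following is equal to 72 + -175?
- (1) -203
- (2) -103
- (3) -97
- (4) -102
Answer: 2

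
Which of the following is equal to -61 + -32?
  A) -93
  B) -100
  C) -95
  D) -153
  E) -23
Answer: A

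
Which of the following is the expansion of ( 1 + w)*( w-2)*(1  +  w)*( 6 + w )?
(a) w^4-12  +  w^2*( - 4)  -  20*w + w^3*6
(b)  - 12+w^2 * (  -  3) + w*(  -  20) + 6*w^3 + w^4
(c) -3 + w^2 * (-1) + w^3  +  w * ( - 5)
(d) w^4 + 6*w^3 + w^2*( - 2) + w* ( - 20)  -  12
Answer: b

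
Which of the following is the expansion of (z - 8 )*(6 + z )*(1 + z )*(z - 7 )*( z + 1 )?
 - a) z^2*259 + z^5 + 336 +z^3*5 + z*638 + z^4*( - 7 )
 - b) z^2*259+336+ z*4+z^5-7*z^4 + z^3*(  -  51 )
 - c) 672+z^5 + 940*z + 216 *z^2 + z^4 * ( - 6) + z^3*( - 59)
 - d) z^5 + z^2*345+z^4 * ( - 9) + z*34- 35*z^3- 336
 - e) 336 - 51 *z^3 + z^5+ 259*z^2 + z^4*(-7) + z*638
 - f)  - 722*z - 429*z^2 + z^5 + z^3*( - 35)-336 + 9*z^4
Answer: e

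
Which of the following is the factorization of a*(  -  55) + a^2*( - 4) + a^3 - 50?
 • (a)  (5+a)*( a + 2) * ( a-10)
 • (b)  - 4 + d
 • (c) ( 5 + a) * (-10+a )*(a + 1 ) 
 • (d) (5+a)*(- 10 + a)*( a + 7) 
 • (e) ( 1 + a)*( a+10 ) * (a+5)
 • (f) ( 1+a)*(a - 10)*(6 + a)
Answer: c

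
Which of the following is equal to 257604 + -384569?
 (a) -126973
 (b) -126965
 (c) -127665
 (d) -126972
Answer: b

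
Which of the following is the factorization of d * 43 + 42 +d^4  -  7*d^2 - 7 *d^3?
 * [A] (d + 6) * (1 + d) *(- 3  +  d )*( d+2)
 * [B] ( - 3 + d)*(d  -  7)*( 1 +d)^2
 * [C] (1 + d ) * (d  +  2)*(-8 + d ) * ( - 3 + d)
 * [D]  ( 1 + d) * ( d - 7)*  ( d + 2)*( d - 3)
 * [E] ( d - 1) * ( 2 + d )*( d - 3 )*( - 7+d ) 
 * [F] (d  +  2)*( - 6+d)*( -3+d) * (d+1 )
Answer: D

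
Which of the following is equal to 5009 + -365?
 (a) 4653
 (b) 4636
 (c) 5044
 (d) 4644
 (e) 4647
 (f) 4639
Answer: d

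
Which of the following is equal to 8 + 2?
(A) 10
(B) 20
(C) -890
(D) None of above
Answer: A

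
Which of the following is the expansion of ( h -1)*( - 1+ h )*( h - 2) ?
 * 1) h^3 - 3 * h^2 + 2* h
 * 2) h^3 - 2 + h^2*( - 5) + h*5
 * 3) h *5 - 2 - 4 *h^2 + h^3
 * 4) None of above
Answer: 3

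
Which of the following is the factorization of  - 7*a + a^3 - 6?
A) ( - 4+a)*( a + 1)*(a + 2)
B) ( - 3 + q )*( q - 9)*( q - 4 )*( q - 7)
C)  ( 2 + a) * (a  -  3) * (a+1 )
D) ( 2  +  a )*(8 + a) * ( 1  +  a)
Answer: C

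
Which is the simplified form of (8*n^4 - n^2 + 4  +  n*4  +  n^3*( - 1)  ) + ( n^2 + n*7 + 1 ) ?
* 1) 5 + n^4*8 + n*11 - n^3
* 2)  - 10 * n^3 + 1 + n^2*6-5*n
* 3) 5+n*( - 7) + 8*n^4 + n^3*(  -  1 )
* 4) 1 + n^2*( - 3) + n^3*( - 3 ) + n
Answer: 1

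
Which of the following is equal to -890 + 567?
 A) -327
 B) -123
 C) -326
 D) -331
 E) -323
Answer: E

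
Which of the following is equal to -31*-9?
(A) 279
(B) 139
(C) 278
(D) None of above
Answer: A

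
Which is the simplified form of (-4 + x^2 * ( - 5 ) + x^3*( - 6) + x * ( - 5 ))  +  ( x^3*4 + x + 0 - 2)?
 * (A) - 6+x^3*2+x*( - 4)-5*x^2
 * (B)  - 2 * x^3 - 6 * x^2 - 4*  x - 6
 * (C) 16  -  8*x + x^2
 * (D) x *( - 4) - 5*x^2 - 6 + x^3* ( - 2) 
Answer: D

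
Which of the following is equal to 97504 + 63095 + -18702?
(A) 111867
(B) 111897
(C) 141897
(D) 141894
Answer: C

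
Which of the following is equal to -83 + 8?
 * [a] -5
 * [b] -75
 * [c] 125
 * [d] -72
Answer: b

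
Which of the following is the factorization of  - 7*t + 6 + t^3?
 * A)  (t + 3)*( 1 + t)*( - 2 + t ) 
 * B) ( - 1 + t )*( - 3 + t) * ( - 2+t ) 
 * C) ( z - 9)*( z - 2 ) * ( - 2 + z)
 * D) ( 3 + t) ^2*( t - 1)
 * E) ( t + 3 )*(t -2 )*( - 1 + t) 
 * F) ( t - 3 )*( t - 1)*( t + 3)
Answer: E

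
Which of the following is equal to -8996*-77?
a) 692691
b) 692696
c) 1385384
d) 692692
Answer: d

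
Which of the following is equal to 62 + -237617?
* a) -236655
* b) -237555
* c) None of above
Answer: b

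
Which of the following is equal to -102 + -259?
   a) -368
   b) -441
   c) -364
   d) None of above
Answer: d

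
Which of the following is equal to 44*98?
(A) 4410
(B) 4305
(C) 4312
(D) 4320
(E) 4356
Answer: C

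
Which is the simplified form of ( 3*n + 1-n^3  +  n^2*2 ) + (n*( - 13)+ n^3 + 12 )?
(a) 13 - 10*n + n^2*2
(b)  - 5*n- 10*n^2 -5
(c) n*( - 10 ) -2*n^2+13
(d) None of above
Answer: a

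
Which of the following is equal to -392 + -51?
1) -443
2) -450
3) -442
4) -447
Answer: 1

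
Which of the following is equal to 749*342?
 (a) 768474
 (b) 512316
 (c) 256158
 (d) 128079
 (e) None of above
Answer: c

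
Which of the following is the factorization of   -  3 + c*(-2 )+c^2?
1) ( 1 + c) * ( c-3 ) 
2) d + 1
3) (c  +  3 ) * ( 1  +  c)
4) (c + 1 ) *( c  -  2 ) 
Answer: 1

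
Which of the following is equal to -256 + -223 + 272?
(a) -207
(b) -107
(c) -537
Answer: a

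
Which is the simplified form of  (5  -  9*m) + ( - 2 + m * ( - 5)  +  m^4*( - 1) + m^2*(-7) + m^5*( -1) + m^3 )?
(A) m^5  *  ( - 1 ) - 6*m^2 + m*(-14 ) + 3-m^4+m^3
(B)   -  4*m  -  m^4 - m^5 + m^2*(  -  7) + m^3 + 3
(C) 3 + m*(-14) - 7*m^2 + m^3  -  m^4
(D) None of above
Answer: D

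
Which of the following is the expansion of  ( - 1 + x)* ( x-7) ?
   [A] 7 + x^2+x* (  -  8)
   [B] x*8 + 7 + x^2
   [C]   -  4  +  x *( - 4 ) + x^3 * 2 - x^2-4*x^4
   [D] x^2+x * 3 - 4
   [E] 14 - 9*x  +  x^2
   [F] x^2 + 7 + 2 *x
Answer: A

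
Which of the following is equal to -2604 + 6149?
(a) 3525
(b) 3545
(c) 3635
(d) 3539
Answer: b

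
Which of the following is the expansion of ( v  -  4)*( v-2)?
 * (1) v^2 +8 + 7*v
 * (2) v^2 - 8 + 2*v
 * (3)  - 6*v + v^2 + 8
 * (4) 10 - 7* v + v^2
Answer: 3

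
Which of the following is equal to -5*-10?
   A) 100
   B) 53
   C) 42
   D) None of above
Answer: D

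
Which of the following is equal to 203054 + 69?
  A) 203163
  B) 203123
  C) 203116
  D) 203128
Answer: B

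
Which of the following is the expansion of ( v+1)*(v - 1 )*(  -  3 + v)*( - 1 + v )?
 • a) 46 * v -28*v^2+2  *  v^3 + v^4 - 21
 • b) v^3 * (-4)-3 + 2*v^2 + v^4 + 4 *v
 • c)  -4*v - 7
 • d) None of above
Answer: b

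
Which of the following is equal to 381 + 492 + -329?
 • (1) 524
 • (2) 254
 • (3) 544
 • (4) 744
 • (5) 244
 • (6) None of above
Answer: 3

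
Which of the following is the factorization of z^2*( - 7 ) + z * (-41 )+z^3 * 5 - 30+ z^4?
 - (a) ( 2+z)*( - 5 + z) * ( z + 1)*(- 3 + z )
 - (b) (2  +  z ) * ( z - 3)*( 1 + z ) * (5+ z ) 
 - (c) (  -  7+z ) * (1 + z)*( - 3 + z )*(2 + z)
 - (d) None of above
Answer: b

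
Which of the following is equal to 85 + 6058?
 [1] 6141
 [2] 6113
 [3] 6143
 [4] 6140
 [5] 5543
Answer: 3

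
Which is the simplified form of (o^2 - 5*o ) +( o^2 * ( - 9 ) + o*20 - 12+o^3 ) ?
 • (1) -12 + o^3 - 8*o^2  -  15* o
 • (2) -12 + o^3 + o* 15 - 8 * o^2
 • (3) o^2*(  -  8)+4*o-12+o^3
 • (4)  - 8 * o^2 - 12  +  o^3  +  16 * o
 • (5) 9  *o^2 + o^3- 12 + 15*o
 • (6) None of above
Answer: 2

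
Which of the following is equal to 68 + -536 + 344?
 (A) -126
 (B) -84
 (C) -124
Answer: C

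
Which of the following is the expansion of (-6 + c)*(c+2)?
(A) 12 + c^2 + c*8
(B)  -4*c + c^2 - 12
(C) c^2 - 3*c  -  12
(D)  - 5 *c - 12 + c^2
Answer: B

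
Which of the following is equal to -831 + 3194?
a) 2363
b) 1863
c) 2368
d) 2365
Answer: a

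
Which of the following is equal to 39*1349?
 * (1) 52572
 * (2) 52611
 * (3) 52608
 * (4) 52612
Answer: 2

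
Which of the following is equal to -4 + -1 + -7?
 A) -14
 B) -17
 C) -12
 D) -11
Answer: C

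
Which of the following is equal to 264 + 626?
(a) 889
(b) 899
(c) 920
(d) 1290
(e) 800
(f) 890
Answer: f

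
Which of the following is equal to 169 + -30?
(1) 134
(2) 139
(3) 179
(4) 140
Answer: 2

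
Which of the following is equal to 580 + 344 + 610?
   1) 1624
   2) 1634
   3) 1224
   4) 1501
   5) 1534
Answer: 5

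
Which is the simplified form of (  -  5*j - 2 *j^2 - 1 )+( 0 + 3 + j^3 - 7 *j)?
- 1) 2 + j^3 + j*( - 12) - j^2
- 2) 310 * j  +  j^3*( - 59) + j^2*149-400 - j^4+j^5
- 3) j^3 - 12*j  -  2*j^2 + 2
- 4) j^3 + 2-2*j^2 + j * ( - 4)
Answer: 3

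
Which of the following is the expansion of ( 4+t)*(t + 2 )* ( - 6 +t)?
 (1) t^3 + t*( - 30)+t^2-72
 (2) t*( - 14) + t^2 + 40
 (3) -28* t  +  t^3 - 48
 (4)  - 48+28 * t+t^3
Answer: 3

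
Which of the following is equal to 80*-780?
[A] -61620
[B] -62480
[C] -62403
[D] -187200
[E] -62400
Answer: E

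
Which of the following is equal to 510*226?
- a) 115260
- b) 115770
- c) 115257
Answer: a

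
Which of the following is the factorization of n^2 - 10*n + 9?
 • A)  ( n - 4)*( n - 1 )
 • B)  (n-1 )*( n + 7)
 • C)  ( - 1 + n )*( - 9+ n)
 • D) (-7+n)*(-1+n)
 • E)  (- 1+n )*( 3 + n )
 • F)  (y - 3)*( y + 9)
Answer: C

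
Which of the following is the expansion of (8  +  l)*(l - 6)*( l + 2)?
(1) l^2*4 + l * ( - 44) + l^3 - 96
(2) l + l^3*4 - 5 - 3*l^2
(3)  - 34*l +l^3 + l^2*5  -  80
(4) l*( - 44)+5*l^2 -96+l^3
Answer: 1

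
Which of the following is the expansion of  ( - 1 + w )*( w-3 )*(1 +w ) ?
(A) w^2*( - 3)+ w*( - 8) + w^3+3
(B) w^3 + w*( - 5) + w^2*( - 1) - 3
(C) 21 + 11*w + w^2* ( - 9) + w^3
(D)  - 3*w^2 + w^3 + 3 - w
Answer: D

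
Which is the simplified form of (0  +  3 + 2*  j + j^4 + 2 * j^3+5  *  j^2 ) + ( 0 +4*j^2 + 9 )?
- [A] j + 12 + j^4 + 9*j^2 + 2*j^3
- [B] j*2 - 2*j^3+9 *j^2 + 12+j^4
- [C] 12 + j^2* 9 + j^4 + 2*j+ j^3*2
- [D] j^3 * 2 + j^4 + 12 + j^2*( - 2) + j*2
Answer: C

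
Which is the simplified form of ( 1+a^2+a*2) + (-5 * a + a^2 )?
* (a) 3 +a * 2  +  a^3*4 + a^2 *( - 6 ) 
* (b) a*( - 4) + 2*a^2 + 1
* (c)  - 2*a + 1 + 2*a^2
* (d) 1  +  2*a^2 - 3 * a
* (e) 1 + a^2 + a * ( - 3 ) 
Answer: d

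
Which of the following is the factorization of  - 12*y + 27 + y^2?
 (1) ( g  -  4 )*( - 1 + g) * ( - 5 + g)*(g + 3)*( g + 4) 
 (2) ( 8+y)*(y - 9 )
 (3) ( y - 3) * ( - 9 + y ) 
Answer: 3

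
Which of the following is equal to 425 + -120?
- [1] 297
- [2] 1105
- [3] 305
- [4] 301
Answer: 3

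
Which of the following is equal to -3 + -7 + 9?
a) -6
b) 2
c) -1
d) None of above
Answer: c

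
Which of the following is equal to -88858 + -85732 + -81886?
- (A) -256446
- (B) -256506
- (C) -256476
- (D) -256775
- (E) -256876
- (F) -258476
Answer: C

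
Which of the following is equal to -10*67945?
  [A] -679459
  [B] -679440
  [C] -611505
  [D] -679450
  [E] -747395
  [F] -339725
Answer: D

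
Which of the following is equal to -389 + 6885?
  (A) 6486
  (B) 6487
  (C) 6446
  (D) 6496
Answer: D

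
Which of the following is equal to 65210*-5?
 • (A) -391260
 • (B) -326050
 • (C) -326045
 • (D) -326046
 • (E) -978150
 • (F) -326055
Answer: B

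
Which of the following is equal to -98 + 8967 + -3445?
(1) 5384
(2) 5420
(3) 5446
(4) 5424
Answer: 4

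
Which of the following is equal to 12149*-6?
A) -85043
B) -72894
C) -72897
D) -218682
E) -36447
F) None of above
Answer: B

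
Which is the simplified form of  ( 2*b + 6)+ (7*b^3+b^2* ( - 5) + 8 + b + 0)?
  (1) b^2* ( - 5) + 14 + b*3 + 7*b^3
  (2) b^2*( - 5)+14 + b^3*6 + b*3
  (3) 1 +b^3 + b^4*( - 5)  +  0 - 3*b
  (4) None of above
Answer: 1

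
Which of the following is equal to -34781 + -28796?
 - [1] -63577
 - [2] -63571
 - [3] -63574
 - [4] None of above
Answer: 1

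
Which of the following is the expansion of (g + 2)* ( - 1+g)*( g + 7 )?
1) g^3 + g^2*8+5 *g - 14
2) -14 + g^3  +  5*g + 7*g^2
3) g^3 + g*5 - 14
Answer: 1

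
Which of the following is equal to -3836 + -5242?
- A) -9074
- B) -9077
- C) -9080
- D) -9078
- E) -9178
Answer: D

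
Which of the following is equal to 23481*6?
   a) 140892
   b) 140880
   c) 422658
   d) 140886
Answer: d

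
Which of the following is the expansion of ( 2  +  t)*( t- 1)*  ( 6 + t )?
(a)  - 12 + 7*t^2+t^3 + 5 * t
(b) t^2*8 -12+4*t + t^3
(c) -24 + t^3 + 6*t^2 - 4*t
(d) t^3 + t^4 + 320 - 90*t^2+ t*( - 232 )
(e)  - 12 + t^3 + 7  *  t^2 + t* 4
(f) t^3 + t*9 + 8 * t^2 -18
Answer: e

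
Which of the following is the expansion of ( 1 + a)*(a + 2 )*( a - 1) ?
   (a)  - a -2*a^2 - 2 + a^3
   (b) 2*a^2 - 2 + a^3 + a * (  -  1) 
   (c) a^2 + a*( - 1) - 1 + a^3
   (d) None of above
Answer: b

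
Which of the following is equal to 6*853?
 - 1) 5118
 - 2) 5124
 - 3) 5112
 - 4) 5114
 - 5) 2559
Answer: 1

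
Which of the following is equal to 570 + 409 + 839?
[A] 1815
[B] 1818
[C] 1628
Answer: B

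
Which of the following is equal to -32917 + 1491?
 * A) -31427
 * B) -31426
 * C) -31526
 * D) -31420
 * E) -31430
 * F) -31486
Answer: B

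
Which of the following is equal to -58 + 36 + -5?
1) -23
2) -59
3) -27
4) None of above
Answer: 3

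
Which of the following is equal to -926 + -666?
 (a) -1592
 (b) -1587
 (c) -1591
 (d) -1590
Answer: a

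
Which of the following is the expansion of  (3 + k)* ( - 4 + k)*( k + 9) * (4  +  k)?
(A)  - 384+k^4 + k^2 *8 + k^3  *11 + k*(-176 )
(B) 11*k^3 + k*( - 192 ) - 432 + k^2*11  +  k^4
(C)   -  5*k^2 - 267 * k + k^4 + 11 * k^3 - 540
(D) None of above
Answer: D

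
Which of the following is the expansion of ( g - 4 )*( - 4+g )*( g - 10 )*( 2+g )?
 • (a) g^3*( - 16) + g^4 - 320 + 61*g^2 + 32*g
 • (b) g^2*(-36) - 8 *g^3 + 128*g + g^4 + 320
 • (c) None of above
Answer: c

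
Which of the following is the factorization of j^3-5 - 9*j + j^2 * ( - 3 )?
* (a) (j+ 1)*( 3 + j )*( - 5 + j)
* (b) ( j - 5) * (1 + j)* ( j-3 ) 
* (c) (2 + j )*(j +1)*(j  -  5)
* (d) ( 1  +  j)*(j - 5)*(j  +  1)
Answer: d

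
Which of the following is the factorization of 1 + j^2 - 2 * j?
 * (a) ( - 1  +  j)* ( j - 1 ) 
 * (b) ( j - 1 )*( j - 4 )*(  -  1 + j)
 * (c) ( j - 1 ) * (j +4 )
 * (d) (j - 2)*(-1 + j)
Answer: a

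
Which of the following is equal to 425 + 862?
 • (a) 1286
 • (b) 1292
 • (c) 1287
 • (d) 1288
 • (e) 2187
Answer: c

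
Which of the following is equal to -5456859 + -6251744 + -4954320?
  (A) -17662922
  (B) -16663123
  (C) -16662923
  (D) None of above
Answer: C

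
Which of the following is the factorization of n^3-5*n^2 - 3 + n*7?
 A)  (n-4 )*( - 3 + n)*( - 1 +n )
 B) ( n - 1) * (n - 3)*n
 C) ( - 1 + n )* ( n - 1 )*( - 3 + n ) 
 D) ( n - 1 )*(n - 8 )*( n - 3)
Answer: C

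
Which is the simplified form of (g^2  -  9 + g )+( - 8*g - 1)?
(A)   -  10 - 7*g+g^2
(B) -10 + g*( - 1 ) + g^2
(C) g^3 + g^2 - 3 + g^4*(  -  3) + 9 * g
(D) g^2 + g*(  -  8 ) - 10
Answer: A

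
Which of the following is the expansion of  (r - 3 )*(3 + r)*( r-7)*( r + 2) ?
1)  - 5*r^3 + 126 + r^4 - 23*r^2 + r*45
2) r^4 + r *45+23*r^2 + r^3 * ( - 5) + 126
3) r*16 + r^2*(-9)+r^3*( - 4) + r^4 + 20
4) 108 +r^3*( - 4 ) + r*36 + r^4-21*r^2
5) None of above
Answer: 1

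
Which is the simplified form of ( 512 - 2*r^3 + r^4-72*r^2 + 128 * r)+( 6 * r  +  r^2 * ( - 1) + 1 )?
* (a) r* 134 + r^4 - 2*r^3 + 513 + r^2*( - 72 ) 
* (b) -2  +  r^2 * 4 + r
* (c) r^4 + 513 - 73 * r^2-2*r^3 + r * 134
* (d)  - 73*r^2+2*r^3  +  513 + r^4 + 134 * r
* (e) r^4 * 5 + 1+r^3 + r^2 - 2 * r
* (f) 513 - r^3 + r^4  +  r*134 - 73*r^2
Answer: c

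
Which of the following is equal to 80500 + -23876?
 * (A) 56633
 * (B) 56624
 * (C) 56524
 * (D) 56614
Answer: B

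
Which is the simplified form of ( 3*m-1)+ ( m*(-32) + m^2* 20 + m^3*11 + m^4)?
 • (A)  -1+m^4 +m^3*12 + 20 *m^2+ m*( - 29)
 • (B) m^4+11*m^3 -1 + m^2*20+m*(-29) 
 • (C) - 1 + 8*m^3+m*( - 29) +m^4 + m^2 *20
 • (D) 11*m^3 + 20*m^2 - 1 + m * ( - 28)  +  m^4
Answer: B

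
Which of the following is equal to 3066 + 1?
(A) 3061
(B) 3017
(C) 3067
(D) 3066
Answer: C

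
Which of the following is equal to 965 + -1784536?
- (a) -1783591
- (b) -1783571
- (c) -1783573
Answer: b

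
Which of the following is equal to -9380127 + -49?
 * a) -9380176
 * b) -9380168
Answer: a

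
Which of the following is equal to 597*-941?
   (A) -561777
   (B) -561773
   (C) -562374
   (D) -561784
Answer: A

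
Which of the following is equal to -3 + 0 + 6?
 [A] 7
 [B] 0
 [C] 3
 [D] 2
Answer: C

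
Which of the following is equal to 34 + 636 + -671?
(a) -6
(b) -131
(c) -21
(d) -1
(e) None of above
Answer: d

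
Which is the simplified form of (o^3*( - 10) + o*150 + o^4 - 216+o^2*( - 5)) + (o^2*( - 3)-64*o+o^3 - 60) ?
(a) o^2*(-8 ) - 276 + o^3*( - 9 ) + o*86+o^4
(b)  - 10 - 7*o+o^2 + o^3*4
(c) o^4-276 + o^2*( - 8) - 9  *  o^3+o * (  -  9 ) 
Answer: a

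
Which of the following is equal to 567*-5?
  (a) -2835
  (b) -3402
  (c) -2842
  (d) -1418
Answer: a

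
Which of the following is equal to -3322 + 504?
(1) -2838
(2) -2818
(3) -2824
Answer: 2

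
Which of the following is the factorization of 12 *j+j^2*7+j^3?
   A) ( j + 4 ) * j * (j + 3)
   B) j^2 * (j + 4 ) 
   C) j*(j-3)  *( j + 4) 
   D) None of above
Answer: A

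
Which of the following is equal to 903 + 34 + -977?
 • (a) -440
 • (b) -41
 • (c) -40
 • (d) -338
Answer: c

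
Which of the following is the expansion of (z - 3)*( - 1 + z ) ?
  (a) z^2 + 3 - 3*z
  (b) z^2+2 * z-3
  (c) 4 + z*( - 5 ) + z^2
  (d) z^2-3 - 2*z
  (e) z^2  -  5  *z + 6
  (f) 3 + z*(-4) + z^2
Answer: f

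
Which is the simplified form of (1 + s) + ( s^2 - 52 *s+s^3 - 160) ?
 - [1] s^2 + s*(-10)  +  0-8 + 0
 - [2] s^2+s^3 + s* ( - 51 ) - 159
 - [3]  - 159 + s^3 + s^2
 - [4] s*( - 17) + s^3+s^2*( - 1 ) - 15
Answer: 2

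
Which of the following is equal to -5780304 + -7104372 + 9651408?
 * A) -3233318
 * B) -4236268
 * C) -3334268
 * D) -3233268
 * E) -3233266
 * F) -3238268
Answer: D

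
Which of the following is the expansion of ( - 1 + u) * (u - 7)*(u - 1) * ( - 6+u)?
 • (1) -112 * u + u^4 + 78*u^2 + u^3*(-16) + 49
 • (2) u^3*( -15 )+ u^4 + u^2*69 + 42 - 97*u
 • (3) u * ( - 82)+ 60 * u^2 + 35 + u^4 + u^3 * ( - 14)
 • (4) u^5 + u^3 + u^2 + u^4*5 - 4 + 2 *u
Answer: 2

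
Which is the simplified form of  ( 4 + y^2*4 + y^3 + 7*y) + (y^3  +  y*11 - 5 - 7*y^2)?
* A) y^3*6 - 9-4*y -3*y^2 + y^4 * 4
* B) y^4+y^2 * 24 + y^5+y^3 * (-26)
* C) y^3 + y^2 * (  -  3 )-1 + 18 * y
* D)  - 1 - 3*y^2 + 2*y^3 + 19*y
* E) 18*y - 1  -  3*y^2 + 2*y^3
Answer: E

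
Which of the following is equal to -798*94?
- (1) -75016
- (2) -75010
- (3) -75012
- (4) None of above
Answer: 3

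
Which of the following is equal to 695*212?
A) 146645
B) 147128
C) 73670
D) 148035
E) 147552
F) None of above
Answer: F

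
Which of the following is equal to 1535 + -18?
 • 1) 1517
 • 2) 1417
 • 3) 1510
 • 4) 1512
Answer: 1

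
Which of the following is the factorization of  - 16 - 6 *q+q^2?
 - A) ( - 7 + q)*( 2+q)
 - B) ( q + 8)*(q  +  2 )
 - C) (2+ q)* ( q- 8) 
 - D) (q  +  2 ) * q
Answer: C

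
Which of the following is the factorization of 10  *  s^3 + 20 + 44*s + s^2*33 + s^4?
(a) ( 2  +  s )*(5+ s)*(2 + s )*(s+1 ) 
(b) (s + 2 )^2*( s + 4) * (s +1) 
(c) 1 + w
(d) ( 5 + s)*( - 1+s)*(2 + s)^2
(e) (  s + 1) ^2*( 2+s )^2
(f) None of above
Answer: a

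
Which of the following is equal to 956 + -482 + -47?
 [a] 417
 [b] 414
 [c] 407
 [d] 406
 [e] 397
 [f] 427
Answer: f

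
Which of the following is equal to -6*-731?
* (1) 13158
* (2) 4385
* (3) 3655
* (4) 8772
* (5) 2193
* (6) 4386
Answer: 6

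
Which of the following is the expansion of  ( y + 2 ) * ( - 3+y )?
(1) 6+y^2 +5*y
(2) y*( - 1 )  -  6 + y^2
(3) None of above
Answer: 2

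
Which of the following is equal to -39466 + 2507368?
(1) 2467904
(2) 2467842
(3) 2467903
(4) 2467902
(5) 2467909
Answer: 4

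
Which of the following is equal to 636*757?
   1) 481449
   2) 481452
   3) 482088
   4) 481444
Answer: 2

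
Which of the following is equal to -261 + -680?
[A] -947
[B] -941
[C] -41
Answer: B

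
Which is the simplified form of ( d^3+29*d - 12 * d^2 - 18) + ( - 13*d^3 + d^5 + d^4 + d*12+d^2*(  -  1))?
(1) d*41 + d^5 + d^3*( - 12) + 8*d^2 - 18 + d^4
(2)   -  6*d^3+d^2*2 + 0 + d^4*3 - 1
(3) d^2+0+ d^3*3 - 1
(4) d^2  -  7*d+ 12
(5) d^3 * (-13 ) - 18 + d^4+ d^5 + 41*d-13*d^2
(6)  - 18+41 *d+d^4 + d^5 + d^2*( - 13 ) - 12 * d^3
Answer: 6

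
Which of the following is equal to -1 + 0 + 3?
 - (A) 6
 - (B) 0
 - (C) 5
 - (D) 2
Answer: D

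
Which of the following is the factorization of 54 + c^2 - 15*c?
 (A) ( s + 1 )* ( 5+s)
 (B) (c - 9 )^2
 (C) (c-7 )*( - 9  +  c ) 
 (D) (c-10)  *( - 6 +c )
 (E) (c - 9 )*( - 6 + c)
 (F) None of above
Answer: E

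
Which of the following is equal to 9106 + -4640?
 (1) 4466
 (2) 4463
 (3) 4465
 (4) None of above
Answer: 1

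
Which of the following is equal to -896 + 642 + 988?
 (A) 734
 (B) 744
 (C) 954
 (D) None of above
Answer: A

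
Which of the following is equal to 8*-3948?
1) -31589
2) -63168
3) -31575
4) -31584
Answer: 4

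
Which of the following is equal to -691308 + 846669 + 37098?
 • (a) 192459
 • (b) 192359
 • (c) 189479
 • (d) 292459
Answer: a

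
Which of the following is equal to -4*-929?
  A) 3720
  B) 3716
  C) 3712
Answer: B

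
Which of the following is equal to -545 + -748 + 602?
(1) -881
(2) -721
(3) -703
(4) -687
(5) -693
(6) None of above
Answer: 6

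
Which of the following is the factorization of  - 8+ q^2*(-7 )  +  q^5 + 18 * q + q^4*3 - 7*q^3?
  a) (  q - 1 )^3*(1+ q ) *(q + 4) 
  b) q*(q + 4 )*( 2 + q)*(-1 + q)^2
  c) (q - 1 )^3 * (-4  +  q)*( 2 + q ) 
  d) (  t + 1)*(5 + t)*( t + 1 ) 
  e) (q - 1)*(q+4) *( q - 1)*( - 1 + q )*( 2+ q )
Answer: e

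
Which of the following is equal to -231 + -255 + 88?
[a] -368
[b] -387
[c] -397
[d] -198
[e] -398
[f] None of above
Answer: e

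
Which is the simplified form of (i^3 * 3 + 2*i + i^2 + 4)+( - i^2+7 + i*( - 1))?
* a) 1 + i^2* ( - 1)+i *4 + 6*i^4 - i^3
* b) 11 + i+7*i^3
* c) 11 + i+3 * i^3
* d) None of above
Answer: c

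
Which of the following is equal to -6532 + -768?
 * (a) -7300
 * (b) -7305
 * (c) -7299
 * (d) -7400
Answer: a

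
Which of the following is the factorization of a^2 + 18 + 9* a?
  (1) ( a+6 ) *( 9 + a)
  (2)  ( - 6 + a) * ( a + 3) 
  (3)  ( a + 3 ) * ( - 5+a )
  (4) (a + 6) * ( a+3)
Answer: 4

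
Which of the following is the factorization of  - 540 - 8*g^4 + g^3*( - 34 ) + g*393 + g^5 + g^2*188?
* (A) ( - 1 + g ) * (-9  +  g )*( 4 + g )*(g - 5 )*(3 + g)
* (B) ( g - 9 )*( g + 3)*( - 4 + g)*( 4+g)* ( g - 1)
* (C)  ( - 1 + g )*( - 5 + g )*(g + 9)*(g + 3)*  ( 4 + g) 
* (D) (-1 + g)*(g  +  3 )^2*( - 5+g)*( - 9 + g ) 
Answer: A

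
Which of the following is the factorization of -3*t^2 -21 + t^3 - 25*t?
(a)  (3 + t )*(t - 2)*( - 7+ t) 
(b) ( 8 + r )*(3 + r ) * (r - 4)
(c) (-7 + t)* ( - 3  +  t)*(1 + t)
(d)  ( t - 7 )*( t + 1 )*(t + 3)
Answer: d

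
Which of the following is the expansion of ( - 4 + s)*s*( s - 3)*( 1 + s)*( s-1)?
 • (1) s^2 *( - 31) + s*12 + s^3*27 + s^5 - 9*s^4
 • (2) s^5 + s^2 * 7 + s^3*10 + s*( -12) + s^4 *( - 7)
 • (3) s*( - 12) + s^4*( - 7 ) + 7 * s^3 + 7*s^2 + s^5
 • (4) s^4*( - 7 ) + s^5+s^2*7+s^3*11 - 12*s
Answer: 4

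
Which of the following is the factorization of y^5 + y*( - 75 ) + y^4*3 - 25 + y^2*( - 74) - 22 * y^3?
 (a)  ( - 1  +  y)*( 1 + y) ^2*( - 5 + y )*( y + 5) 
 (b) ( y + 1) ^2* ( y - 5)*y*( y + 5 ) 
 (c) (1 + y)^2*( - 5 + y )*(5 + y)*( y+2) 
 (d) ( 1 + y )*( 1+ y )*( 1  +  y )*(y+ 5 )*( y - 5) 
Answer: d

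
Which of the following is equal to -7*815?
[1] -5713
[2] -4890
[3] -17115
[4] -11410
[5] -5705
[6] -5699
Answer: 5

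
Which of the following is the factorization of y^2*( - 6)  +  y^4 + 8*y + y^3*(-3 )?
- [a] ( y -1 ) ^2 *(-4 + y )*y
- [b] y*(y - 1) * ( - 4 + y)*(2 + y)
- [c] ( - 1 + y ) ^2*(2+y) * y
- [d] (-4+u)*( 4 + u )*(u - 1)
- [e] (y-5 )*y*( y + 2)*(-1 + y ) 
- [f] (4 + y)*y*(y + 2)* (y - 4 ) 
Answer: b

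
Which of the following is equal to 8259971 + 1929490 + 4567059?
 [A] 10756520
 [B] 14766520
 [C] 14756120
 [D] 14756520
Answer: D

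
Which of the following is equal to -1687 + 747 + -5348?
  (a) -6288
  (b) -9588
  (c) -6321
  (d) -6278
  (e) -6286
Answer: a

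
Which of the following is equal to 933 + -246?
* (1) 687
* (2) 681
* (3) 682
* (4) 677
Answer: 1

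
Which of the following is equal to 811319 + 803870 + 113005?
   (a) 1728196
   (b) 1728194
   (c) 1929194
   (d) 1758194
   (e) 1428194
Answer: b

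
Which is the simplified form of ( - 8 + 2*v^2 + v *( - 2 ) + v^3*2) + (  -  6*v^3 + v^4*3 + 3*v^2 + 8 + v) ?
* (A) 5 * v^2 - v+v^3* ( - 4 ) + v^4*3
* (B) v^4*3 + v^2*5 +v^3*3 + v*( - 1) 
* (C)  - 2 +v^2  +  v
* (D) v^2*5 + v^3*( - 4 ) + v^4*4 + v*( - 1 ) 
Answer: A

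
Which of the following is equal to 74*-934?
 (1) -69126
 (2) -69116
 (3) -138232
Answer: 2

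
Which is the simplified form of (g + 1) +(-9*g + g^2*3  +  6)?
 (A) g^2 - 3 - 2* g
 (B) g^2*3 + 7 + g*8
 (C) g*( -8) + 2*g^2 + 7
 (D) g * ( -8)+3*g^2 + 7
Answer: D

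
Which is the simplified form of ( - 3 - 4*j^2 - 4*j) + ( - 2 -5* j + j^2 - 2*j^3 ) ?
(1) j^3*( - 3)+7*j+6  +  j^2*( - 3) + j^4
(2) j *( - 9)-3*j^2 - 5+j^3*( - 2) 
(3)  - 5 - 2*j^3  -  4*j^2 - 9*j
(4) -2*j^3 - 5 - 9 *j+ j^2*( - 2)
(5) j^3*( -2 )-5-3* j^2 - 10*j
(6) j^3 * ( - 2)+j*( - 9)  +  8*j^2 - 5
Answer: 2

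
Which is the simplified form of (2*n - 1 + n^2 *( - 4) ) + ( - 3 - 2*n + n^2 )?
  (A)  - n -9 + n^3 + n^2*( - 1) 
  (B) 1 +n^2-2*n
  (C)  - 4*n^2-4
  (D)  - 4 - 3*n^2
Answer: D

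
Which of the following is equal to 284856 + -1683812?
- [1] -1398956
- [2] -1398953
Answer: 1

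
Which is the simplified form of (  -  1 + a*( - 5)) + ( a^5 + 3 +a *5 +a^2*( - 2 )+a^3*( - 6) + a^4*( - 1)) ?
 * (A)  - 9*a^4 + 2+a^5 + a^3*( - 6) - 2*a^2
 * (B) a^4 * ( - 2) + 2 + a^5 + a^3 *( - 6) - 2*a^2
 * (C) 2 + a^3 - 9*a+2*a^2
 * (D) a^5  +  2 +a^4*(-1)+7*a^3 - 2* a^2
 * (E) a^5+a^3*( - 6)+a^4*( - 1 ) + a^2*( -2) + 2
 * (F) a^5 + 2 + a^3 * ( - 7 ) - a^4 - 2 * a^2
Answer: E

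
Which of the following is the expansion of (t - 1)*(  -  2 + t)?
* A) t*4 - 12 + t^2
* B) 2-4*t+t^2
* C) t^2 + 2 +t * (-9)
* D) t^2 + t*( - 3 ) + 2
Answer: D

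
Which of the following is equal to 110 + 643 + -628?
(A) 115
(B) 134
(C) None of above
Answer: C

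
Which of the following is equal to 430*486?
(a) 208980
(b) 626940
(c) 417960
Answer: a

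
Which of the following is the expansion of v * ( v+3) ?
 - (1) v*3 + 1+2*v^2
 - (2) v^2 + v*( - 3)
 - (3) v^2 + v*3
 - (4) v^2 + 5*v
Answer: 3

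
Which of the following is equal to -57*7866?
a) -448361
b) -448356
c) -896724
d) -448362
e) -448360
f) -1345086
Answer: d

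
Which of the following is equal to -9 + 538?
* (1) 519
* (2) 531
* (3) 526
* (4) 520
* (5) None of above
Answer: 5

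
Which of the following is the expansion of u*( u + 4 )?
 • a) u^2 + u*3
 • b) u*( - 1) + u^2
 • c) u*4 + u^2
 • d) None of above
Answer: c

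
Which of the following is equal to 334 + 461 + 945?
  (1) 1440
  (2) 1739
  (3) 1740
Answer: 3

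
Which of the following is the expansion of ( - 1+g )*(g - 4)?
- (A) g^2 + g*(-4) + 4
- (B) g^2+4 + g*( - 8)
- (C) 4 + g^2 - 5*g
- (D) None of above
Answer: C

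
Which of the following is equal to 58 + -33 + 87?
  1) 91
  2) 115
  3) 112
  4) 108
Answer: 3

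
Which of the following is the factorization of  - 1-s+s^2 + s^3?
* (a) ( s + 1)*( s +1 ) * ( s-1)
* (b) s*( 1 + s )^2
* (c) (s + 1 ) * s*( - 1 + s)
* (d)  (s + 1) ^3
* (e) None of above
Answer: a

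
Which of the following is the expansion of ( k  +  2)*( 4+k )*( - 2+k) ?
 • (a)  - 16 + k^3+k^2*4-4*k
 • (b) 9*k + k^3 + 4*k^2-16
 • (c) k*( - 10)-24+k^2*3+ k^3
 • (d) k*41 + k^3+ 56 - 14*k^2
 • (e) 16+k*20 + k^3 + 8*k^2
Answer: a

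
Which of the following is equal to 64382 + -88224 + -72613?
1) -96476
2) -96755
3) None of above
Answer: 3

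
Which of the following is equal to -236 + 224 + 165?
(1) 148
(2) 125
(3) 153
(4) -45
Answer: 3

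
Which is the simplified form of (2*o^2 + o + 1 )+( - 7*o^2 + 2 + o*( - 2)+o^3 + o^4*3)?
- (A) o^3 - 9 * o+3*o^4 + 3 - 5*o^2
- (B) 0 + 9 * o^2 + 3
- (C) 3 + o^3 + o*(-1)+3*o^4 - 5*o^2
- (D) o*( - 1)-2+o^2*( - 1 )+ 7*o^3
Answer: C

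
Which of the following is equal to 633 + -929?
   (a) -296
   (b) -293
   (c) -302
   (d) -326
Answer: a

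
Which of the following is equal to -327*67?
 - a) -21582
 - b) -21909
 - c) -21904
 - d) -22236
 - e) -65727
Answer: b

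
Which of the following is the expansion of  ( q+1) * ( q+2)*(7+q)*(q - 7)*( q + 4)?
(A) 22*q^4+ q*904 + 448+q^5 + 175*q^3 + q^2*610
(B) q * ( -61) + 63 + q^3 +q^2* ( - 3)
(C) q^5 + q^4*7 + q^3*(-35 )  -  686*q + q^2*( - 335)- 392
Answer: C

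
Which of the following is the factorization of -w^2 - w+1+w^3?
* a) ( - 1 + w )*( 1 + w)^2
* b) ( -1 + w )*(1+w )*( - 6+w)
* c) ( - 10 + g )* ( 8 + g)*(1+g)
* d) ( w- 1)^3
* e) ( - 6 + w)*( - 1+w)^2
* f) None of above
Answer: f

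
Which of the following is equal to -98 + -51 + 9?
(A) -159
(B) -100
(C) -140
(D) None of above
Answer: C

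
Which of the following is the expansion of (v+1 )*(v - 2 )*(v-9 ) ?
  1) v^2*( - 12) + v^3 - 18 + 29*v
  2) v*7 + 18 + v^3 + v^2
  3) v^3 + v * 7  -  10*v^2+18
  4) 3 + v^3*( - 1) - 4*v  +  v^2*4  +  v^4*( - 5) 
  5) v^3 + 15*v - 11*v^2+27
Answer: 3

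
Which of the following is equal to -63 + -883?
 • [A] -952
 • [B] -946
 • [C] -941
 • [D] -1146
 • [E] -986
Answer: B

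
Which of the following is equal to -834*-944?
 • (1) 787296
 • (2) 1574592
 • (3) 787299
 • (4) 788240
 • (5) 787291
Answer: 1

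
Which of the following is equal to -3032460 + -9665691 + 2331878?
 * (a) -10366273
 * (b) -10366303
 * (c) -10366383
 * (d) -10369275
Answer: a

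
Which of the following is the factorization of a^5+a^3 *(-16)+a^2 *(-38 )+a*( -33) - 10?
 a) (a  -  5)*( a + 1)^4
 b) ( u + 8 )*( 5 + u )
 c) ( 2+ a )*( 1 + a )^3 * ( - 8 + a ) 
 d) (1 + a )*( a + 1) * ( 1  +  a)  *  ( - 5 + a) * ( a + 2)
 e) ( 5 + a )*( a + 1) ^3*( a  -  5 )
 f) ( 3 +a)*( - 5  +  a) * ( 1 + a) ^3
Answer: d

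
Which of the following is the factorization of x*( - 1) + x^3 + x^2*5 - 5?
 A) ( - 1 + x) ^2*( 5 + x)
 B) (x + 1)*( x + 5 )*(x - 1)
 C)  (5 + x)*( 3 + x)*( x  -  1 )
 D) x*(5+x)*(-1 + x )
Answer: B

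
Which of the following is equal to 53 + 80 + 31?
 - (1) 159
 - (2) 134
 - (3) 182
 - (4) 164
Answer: 4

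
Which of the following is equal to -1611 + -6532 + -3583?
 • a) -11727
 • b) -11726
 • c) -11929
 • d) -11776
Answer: b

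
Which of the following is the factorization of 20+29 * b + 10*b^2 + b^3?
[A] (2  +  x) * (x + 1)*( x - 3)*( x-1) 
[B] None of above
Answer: B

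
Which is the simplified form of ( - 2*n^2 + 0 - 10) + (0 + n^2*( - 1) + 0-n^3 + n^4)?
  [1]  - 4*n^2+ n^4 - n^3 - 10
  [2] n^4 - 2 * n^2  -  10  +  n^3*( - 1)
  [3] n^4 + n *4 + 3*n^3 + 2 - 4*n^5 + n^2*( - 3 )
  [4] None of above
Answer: 4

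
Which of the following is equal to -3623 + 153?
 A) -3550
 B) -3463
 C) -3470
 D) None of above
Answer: C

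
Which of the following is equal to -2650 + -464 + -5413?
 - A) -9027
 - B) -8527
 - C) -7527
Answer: B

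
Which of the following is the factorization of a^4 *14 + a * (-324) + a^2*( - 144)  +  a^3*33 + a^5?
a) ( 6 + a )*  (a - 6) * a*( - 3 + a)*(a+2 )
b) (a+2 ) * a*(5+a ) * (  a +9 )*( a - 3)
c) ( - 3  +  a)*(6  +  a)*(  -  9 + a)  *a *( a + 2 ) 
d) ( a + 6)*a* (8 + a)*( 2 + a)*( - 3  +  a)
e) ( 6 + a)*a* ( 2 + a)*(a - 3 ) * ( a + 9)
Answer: e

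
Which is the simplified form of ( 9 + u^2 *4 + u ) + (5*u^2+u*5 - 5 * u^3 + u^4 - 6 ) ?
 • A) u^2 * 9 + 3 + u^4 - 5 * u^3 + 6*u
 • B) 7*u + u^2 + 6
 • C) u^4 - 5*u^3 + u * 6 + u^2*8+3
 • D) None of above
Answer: A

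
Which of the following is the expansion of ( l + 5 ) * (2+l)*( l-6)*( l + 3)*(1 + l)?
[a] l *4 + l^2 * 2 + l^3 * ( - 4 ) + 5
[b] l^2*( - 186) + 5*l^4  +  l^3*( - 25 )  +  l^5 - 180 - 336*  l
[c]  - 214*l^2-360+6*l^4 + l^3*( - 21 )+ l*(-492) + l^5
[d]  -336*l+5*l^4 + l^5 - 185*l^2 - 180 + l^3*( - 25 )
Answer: d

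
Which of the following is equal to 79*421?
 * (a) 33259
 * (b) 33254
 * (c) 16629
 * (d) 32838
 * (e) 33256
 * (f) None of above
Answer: a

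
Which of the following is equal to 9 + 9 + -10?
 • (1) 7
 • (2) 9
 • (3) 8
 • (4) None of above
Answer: 3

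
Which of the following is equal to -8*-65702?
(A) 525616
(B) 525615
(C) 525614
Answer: A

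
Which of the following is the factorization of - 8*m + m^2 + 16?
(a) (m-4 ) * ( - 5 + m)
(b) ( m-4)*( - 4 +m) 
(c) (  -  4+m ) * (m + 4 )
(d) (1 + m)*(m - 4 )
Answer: b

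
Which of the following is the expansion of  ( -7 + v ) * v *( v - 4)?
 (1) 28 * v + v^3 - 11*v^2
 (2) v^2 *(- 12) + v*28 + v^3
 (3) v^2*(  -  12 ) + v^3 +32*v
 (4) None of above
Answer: 1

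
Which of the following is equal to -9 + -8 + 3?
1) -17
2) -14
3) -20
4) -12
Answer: 2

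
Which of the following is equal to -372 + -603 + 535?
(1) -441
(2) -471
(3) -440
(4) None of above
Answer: 3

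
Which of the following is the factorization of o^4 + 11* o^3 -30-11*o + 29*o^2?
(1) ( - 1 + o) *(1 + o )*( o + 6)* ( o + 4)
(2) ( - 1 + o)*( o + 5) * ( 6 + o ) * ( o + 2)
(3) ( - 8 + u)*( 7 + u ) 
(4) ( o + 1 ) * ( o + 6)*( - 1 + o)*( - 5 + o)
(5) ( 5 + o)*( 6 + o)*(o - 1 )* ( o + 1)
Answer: 5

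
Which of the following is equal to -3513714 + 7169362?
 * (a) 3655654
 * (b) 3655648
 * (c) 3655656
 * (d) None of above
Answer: b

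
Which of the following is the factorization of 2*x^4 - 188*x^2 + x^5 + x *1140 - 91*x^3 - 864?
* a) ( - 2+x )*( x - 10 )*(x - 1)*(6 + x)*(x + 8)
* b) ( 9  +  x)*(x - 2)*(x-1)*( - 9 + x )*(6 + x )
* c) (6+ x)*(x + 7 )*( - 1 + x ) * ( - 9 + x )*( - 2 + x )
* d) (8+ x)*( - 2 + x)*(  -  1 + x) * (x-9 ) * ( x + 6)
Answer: d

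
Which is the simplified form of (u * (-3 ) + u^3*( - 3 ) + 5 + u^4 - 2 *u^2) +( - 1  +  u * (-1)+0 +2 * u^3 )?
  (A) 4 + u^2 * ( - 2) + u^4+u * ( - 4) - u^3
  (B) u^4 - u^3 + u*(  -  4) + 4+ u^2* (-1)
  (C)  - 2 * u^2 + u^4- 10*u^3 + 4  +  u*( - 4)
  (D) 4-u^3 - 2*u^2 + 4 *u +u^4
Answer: A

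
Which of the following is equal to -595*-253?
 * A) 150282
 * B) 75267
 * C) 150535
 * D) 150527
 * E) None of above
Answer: C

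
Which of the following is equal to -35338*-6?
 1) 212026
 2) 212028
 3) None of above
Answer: 2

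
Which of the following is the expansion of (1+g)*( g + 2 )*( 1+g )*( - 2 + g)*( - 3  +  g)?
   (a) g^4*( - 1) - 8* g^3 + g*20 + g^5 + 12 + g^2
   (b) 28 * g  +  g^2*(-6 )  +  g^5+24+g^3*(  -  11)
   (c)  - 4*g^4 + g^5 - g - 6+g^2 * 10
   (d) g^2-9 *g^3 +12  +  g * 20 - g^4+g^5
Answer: d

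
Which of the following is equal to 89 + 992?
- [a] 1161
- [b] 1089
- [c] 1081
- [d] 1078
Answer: c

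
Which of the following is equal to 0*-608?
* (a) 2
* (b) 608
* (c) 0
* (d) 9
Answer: c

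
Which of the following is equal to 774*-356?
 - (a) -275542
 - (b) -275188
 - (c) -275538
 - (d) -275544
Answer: d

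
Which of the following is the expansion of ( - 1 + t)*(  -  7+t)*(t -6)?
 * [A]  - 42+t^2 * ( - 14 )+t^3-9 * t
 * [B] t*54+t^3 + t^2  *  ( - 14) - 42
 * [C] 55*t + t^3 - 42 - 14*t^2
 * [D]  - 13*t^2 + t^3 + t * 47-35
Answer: C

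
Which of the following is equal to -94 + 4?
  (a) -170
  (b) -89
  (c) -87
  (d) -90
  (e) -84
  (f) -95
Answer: d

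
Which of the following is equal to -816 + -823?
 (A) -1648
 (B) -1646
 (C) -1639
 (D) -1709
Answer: C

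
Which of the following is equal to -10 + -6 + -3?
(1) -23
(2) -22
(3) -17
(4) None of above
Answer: 4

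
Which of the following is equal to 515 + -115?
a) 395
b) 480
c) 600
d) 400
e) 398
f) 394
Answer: d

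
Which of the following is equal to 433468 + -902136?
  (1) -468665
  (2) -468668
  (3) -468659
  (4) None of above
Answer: 2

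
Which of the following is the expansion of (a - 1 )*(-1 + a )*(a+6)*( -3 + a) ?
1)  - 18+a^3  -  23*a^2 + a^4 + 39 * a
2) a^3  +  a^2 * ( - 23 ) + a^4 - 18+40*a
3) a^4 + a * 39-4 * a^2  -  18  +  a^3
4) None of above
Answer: 1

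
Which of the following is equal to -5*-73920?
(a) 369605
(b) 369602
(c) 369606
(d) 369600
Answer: d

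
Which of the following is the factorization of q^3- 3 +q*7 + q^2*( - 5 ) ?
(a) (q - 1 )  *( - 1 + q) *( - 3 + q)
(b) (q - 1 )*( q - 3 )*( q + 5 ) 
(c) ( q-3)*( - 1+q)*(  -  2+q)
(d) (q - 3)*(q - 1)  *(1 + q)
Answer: a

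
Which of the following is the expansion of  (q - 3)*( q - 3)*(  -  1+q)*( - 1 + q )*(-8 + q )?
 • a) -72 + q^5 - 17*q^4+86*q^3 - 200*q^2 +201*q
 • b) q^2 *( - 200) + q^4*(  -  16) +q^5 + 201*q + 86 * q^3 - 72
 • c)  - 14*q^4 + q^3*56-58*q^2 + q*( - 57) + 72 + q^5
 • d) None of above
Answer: b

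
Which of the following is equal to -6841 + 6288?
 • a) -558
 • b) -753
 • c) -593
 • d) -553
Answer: d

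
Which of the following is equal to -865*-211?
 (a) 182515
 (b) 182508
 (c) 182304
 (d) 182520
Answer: a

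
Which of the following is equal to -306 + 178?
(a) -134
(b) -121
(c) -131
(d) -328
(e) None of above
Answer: e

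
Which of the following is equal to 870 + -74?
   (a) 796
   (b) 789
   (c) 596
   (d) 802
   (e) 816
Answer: a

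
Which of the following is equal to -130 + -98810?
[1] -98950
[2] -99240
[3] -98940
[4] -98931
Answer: 3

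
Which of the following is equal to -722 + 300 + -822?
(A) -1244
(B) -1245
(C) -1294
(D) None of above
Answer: A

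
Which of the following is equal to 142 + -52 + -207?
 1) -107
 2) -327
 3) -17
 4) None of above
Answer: 4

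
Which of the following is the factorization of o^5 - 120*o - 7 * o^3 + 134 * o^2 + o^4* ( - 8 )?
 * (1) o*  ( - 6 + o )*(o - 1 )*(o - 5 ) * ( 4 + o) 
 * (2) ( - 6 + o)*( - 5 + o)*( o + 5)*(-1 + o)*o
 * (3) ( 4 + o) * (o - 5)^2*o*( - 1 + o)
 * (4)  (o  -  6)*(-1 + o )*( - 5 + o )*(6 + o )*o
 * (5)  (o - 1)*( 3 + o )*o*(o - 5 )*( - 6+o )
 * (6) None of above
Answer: 1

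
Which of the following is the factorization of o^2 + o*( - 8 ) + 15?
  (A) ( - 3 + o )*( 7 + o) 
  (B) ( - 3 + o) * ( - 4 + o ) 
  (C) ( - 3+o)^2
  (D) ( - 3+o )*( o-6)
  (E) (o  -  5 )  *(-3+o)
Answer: E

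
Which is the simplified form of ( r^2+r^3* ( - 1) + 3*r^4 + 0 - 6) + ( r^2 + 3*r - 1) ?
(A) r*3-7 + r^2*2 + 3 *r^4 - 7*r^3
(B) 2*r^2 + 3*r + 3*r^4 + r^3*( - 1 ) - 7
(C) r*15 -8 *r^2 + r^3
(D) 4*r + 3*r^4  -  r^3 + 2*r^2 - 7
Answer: B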